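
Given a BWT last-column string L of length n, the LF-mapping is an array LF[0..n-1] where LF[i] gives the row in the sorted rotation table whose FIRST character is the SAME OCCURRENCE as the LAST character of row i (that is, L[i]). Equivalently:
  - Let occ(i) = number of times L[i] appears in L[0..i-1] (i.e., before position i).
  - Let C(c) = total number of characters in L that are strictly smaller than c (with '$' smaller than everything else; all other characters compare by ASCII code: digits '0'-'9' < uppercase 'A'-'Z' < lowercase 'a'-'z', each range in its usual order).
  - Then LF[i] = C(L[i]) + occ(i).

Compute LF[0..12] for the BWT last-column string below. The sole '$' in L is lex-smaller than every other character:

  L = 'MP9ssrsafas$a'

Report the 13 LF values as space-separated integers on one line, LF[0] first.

Answer: 2 3 1 9 10 8 11 4 7 5 12 0 6

Derivation:
Char counts: '$':1, '9':1, 'M':1, 'P':1, 'a':3, 'f':1, 'r':1, 's':4
C (first-col start): C('$')=0, C('9')=1, C('M')=2, C('P')=3, C('a')=4, C('f')=7, C('r')=8, C('s')=9
L[0]='M': occ=0, LF[0]=C('M')+0=2+0=2
L[1]='P': occ=0, LF[1]=C('P')+0=3+0=3
L[2]='9': occ=0, LF[2]=C('9')+0=1+0=1
L[3]='s': occ=0, LF[3]=C('s')+0=9+0=9
L[4]='s': occ=1, LF[4]=C('s')+1=9+1=10
L[5]='r': occ=0, LF[5]=C('r')+0=8+0=8
L[6]='s': occ=2, LF[6]=C('s')+2=9+2=11
L[7]='a': occ=0, LF[7]=C('a')+0=4+0=4
L[8]='f': occ=0, LF[8]=C('f')+0=7+0=7
L[9]='a': occ=1, LF[9]=C('a')+1=4+1=5
L[10]='s': occ=3, LF[10]=C('s')+3=9+3=12
L[11]='$': occ=0, LF[11]=C('$')+0=0+0=0
L[12]='a': occ=2, LF[12]=C('a')+2=4+2=6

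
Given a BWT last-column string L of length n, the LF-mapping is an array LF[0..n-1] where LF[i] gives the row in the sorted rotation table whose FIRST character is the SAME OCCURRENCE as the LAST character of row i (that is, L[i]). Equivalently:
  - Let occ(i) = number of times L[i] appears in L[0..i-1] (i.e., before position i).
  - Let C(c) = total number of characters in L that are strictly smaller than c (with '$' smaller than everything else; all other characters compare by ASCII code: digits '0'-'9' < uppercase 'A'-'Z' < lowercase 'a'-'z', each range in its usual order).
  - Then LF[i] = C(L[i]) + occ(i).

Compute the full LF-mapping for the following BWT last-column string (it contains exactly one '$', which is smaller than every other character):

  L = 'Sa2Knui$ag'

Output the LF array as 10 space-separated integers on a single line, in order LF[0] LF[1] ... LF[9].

Char counts: '$':1, '2':1, 'K':1, 'S':1, 'a':2, 'g':1, 'i':1, 'n':1, 'u':1
C (first-col start): C('$')=0, C('2')=1, C('K')=2, C('S')=3, C('a')=4, C('g')=6, C('i')=7, C('n')=8, C('u')=9
L[0]='S': occ=0, LF[0]=C('S')+0=3+0=3
L[1]='a': occ=0, LF[1]=C('a')+0=4+0=4
L[2]='2': occ=0, LF[2]=C('2')+0=1+0=1
L[3]='K': occ=0, LF[3]=C('K')+0=2+0=2
L[4]='n': occ=0, LF[4]=C('n')+0=8+0=8
L[5]='u': occ=0, LF[5]=C('u')+0=9+0=9
L[6]='i': occ=0, LF[6]=C('i')+0=7+0=7
L[7]='$': occ=0, LF[7]=C('$')+0=0+0=0
L[8]='a': occ=1, LF[8]=C('a')+1=4+1=5
L[9]='g': occ=0, LF[9]=C('g')+0=6+0=6

Answer: 3 4 1 2 8 9 7 0 5 6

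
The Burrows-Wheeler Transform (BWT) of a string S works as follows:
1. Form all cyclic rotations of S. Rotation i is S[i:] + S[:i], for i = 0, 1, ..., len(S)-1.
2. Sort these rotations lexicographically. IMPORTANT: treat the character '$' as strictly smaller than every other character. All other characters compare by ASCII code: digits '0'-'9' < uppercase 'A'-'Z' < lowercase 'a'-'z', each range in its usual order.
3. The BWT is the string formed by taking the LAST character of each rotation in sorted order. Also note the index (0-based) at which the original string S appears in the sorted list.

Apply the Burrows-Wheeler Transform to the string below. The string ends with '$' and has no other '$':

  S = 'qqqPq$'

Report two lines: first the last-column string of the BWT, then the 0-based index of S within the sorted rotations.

All 6 rotations (rotation i = S[i:]+S[:i]):
  rot[0] = qqqPq$
  rot[1] = qqPq$q
  rot[2] = qPq$qq
  rot[3] = Pq$qqq
  rot[4] = q$qqqP
  rot[5] = $qqqPq
Sorted (with $ < everything):
  sorted[0] = $qqqPq  (last char: 'q')
  sorted[1] = Pq$qqq  (last char: 'q')
  sorted[2] = q$qqqP  (last char: 'P')
  sorted[3] = qPq$qq  (last char: 'q')
  sorted[4] = qqPq$q  (last char: 'q')
  sorted[5] = qqqPq$  (last char: '$')
Last column: qqPqq$
Original string S is at sorted index 5

Answer: qqPqq$
5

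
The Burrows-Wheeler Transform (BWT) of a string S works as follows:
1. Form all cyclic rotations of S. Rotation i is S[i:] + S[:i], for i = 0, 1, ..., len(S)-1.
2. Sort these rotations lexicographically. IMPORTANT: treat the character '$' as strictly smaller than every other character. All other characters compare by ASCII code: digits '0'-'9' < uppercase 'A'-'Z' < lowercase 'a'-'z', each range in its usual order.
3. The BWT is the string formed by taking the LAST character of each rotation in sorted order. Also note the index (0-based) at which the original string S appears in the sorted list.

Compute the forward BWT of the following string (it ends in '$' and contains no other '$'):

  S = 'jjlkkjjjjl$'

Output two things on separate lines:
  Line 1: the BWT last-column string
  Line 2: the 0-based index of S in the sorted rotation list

Answer: lkjj$jjkljj
4

Derivation:
All 11 rotations (rotation i = S[i:]+S[:i]):
  rot[0] = jjlkkjjjjl$
  rot[1] = jlkkjjjjl$j
  rot[2] = lkkjjjjl$jj
  rot[3] = kkjjjjl$jjl
  rot[4] = kjjjjl$jjlk
  rot[5] = jjjjl$jjlkk
  rot[6] = jjjl$jjlkkj
  rot[7] = jjl$jjlkkjj
  rot[8] = jl$jjlkkjjj
  rot[9] = l$jjlkkjjjj
  rot[10] = $jjlkkjjjjl
Sorted (with $ < everything):
  sorted[0] = $jjlkkjjjjl  (last char: 'l')
  sorted[1] = jjjjl$jjlkk  (last char: 'k')
  sorted[2] = jjjl$jjlkkj  (last char: 'j')
  sorted[3] = jjl$jjlkkjj  (last char: 'j')
  sorted[4] = jjlkkjjjjl$  (last char: '$')
  sorted[5] = jl$jjlkkjjj  (last char: 'j')
  sorted[6] = jlkkjjjjl$j  (last char: 'j')
  sorted[7] = kjjjjl$jjlk  (last char: 'k')
  sorted[8] = kkjjjjl$jjl  (last char: 'l')
  sorted[9] = l$jjlkkjjjj  (last char: 'j')
  sorted[10] = lkkjjjjl$jj  (last char: 'j')
Last column: lkjj$jjkljj
Original string S is at sorted index 4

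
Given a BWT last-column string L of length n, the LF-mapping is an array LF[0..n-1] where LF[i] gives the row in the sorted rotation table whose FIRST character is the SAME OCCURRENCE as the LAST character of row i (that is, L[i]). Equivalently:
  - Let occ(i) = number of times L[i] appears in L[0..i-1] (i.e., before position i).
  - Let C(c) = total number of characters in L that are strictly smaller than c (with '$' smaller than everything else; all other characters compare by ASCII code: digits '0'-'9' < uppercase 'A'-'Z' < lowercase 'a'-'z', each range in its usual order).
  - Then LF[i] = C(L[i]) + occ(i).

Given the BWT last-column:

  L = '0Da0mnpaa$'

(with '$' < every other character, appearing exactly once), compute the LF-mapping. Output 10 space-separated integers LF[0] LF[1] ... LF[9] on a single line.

Answer: 1 3 4 2 7 8 9 5 6 0

Derivation:
Char counts: '$':1, '0':2, 'D':1, 'a':3, 'm':1, 'n':1, 'p':1
C (first-col start): C('$')=0, C('0')=1, C('D')=3, C('a')=4, C('m')=7, C('n')=8, C('p')=9
L[0]='0': occ=0, LF[0]=C('0')+0=1+0=1
L[1]='D': occ=0, LF[1]=C('D')+0=3+0=3
L[2]='a': occ=0, LF[2]=C('a')+0=4+0=4
L[3]='0': occ=1, LF[3]=C('0')+1=1+1=2
L[4]='m': occ=0, LF[4]=C('m')+0=7+0=7
L[5]='n': occ=0, LF[5]=C('n')+0=8+0=8
L[6]='p': occ=0, LF[6]=C('p')+0=9+0=9
L[7]='a': occ=1, LF[7]=C('a')+1=4+1=5
L[8]='a': occ=2, LF[8]=C('a')+2=4+2=6
L[9]='$': occ=0, LF[9]=C('$')+0=0+0=0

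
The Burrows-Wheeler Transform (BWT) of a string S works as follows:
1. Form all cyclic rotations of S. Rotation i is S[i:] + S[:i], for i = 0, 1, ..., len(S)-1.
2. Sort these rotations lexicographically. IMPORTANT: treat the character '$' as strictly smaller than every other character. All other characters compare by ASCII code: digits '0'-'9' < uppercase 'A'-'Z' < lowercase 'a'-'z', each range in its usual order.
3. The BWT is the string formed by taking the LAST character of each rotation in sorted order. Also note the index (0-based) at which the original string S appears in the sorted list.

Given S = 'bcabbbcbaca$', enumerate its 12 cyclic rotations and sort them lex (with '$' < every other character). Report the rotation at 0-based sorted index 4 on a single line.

Answer: baca$bcabbbc

Derivation:
All 12 rotations (rotation i = S[i:]+S[:i]):
  rot[0] = bcabbbcbaca$
  rot[1] = cabbbcbaca$b
  rot[2] = abbbcbaca$bc
  rot[3] = bbbcbaca$bca
  rot[4] = bbcbaca$bcab
  rot[5] = bcbaca$bcabb
  rot[6] = cbaca$bcabbb
  rot[7] = baca$bcabbbc
  rot[8] = aca$bcabbbcb
  rot[9] = ca$bcabbbcba
  rot[10] = a$bcabbbcbac
  rot[11] = $bcabbbcbaca
Sorted (with $ < everything):
  sorted[0] = $bcabbbcbaca
  sorted[1] = a$bcabbbcbac
  sorted[2] = abbbcbaca$bc
  sorted[3] = aca$bcabbbcb
  sorted[4] = baca$bcabbbc
  sorted[5] = bbbcbaca$bca
  sorted[6] = bbcbaca$bcab
  sorted[7] = bcabbbcbaca$
  sorted[8] = bcbaca$bcabb
  sorted[9] = ca$bcabbbcba
  sorted[10] = cabbbcbaca$b
  sorted[11] = cbaca$bcabbb
sorted[4] = baca$bcabbbc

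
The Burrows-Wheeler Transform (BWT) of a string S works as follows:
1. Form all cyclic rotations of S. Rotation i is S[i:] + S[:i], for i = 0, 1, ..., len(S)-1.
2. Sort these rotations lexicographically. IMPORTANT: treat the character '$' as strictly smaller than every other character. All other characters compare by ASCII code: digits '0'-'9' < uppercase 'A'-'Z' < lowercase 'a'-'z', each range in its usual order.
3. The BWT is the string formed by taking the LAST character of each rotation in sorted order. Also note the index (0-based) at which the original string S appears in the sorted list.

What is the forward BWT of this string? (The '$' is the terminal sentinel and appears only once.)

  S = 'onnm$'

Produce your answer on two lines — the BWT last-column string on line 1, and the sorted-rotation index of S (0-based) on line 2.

All 5 rotations (rotation i = S[i:]+S[:i]):
  rot[0] = onnm$
  rot[1] = nnm$o
  rot[2] = nm$on
  rot[3] = m$onn
  rot[4] = $onnm
Sorted (with $ < everything):
  sorted[0] = $onnm  (last char: 'm')
  sorted[1] = m$onn  (last char: 'n')
  sorted[2] = nm$on  (last char: 'n')
  sorted[3] = nnm$o  (last char: 'o')
  sorted[4] = onnm$  (last char: '$')
Last column: mnno$
Original string S is at sorted index 4

Answer: mnno$
4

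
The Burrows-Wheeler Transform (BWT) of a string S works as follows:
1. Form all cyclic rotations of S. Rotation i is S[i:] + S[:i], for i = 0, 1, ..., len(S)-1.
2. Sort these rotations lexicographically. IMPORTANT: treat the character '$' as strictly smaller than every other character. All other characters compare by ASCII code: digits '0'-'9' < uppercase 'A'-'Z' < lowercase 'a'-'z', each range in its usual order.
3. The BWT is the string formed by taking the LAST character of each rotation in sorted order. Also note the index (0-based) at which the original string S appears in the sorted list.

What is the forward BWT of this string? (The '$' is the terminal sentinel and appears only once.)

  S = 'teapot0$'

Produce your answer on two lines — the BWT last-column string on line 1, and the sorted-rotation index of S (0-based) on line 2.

Answer: 0tetpao$
7

Derivation:
All 8 rotations (rotation i = S[i:]+S[:i]):
  rot[0] = teapot0$
  rot[1] = eapot0$t
  rot[2] = apot0$te
  rot[3] = pot0$tea
  rot[4] = ot0$teap
  rot[5] = t0$teapo
  rot[6] = 0$teapot
  rot[7] = $teapot0
Sorted (with $ < everything):
  sorted[0] = $teapot0  (last char: '0')
  sorted[1] = 0$teapot  (last char: 't')
  sorted[2] = apot0$te  (last char: 'e')
  sorted[3] = eapot0$t  (last char: 't')
  sorted[4] = ot0$teap  (last char: 'p')
  sorted[5] = pot0$tea  (last char: 'a')
  sorted[6] = t0$teapo  (last char: 'o')
  sorted[7] = teapot0$  (last char: '$')
Last column: 0tetpao$
Original string S is at sorted index 7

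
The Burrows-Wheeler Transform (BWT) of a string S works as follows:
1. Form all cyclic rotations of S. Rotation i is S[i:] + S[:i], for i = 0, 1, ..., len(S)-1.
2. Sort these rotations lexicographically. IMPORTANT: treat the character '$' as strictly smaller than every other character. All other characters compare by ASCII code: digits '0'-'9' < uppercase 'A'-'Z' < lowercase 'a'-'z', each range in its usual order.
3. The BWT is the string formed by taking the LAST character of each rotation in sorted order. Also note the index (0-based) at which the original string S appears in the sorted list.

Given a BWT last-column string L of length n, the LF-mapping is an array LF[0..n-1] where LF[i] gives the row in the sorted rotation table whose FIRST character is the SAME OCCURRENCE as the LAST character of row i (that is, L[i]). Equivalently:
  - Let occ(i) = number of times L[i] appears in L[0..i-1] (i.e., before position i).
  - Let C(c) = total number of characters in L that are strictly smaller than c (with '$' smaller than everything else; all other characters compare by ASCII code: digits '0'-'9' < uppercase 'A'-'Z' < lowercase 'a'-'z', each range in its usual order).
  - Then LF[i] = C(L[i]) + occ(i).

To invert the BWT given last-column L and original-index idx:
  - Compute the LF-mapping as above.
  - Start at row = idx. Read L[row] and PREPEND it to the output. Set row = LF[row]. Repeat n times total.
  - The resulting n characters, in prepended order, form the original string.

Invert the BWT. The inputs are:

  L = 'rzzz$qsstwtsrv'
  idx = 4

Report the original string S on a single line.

LF mapping: 2 11 12 13 0 1 4 5 7 10 8 6 3 9
Walk LF starting at row 4, prepending L[row]:
  step 1: row=4, L[4]='$', prepend. Next row=LF[4]=0
  step 2: row=0, L[0]='r', prepend. Next row=LF[0]=2
  step 3: row=2, L[2]='z', prepend. Next row=LF[2]=12
  step 4: row=12, L[12]='r', prepend. Next row=LF[12]=3
  step 5: row=3, L[3]='z', prepend. Next row=LF[3]=13
  step 6: row=13, L[13]='v', prepend. Next row=LF[13]=9
  step 7: row=9, L[9]='w', prepend. Next row=LF[9]=10
  step 8: row=10, L[10]='t', prepend. Next row=LF[10]=8
  step 9: row=8, L[8]='t', prepend. Next row=LF[8]=7
  step 10: row=7, L[7]='s', prepend. Next row=LF[7]=5
  step 11: row=5, L[5]='q', prepend. Next row=LF[5]=1
  step 12: row=1, L[1]='z', prepend. Next row=LF[1]=11
  step 13: row=11, L[11]='s', prepend. Next row=LF[11]=6
  step 14: row=6, L[6]='s', prepend. Next row=LF[6]=4
Reversed output: sszqsttwvzrzr$

Answer: sszqsttwvzrzr$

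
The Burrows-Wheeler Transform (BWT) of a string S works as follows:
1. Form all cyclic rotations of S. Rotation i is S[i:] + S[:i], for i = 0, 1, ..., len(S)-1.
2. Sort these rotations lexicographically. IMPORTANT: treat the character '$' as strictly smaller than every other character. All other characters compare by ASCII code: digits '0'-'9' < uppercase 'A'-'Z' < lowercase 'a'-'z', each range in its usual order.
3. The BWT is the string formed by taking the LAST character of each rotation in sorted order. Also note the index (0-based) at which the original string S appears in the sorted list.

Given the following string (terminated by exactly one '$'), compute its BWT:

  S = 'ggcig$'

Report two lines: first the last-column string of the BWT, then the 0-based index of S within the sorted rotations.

Answer: ggig$c
4

Derivation:
All 6 rotations (rotation i = S[i:]+S[:i]):
  rot[0] = ggcig$
  rot[1] = gcig$g
  rot[2] = cig$gg
  rot[3] = ig$ggc
  rot[4] = g$ggci
  rot[5] = $ggcig
Sorted (with $ < everything):
  sorted[0] = $ggcig  (last char: 'g')
  sorted[1] = cig$gg  (last char: 'g')
  sorted[2] = g$ggci  (last char: 'i')
  sorted[3] = gcig$g  (last char: 'g')
  sorted[4] = ggcig$  (last char: '$')
  sorted[5] = ig$ggc  (last char: 'c')
Last column: ggig$c
Original string S is at sorted index 4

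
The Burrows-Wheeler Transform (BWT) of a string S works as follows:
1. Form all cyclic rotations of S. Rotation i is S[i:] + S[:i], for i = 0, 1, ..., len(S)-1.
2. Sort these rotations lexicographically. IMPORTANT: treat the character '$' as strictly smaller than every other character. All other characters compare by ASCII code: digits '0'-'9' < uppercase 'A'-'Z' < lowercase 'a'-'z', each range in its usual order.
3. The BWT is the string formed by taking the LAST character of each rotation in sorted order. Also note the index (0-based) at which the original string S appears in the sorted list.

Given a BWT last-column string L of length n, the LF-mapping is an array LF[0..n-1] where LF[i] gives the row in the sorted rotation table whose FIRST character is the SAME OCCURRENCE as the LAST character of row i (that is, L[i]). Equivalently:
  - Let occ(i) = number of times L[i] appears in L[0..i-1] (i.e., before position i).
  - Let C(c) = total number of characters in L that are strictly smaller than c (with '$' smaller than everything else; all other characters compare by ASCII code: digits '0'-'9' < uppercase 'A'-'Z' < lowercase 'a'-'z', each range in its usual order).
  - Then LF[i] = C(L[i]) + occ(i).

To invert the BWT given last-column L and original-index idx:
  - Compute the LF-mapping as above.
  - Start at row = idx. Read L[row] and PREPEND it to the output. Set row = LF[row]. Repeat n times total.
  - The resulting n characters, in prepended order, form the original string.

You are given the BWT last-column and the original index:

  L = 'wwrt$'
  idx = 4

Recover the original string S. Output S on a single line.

LF mapping: 3 4 1 2 0
Walk LF starting at row 4, prepending L[row]:
  step 1: row=4, L[4]='$', prepend. Next row=LF[4]=0
  step 2: row=0, L[0]='w', prepend. Next row=LF[0]=3
  step 3: row=3, L[3]='t', prepend. Next row=LF[3]=2
  step 4: row=2, L[2]='r', prepend. Next row=LF[2]=1
  step 5: row=1, L[1]='w', prepend. Next row=LF[1]=4
Reversed output: wrtw$

Answer: wrtw$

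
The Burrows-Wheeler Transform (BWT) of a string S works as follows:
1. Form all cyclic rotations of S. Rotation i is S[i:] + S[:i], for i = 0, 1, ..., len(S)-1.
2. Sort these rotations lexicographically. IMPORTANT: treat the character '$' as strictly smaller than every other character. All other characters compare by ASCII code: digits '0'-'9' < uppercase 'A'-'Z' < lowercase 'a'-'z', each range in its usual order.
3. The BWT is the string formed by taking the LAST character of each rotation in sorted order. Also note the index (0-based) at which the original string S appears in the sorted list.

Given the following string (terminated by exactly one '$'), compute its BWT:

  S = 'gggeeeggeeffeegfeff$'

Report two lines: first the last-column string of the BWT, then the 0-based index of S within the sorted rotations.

All 20 rotations (rotation i = S[i:]+S[:i]):
  rot[0] = gggeeeggeeffeegfeff$
  rot[1] = ggeeeggeeffeegfeff$g
  rot[2] = geeeggeeffeegfeff$gg
  rot[3] = eeeggeeffeegfeff$ggg
  rot[4] = eeggeeffeegfeff$ggge
  rot[5] = eggeeffeegfeff$gggee
  rot[6] = ggeeffeegfeff$gggeee
  rot[7] = geeffeegfeff$gggeeeg
  rot[8] = eeffeegfeff$gggeeegg
  rot[9] = effeegfeff$gggeeegge
  rot[10] = ffeegfeff$gggeeeggee
  rot[11] = feegfeff$gggeeeggeef
  rot[12] = eegfeff$gggeeeggeeff
  rot[13] = egfeff$gggeeeggeeffe
  rot[14] = gfeff$gggeeeggeeffee
  rot[15] = feff$gggeeeggeeffeeg
  rot[16] = eff$gggeeeggeeffeegf
  rot[17] = ff$gggeeeggeeffeegfe
  rot[18] = f$gggeeeggeeffeegfef
  rot[19] = $gggeeeggeeffeegfeff
Sorted (with $ < everything):
  sorted[0] = $gggeeeggeeffeegfeff  (last char: 'f')
  sorted[1] = eeeggeeffeegfeff$ggg  (last char: 'g')
  sorted[2] = eeffeegfeff$gggeeegg  (last char: 'g')
  sorted[3] = eegfeff$gggeeeggeeff  (last char: 'f')
  sorted[4] = eeggeeffeegfeff$ggge  (last char: 'e')
  sorted[5] = eff$gggeeeggeeffeegf  (last char: 'f')
  sorted[6] = effeegfeff$gggeeegge  (last char: 'e')
  sorted[7] = egfeff$gggeeeggeeffe  (last char: 'e')
  sorted[8] = eggeeffeegfeff$gggee  (last char: 'e')
  sorted[9] = f$gggeeeggeeffeegfef  (last char: 'f')
  sorted[10] = feegfeff$gggeeeggeef  (last char: 'f')
  sorted[11] = feff$gggeeeggeeffeeg  (last char: 'g')
  sorted[12] = ff$gggeeeggeeffeegfe  (last char: 'e')
  sorted[13] = ffeegfeff$gggeeeggee  (last char: 'e')
  sorted[14] = geeeggeeffeegfeff$gg  (last char: 'g')
  sorted[15] = geeffeegfeff$gggeeeg  (last char: 'g')
  sorted[16] = gfeff$gggeeeggeeffee  (last char: 'e')
  sorted[17] = ggeeeggeeffeegfeff$g  (last char: 'g')
  sorted[18] = ggeeffeegfeff$gggeee  (last char: 'e')
  sorted[19] = gggeeeggeeffeegfeff$  (last char: '$')
Last column: fggfefeeeffgeeggege$
Original string S is at sorted index 19

Answer: fggfefeeeffgeeggege$
19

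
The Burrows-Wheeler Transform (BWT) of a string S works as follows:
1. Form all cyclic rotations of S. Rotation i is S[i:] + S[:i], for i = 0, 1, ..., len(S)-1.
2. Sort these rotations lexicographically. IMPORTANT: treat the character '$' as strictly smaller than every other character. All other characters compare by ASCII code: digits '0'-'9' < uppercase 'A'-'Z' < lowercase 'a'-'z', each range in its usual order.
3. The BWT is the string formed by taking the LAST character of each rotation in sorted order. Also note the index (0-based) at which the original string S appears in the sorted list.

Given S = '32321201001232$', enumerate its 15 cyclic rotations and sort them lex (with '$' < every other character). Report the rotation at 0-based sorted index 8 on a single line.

All 15 rotations (rotation i = S[i:]+S[:i]):
  rot[0] = 32321201001232$
  rot[1] = 2321201001232$3
  rot[2] = 321201001232$32
  rot[3] = 21201001232$323
  rot[4] = 1201001232$3232
  rot[5] = 201001232$32321
  rot[6] = 01001232$323212
  rot[7] = 1001232$3232120
  rot[8] = 001232$32321201
  rot[9] = 01232$323212010
  rot[10] = 1232$3232120100
  rot[11] = 232$32321201001
  rot[12] = 32$323212010012
  rot[13] = 2$3232120100123
  rot[14] = $32321201001232
Sorted (with $ < everything):
  sorted[0] = $32321201001232
  sorted[1] = 001232$32321201
  sorted[2] = 01001232$323212
  sorted[3] = 01232$323212010
  sorted[4] = 1001232$3232120
  sorted[5] = 1201001232$3232
  sorted[6] = 1232$3232120100
  sorted[7] = 2$3232120100123
  sorted[8] = 201001232$32321
  sorted[9] = 21201001232$323
  sorted[10] = 232$32321201001
  sorted[11] = 2321201001232$3
  sorted[12] = 32$323212010012
  sorted[13] = 321201001232$32
  sorted[14] = 32321201001232$
sorted[8] = 201001232$32321

Answer: 201001232$32321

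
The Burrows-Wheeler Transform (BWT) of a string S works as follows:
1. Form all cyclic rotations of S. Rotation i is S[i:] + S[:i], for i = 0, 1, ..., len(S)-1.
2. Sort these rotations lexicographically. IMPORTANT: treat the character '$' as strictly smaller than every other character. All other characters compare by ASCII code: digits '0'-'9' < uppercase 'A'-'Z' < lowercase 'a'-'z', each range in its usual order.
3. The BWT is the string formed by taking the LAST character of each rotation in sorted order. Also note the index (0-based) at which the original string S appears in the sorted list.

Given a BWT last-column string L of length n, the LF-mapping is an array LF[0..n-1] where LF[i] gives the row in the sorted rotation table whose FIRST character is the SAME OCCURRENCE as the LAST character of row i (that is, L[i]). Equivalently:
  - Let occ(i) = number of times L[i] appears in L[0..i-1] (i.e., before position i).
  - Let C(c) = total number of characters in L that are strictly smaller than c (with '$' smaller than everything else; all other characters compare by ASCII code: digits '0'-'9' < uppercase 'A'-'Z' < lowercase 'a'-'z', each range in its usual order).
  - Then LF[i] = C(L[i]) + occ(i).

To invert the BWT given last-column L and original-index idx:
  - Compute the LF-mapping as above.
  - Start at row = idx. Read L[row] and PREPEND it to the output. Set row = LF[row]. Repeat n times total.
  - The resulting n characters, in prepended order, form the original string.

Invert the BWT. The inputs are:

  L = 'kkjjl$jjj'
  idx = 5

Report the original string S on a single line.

Answer: jljkjjjk$

Derivation:
LF mapping: 6 7 1 2 8 0 3 4 5
Walk LF starting at row 5, prepending L[row]:
  step 1: row=5, L[5]='$', prepend. Next row=LF[5]=0
  step 2: row=0, L[0]='k', prepend. Next row=LF[0]=6
  step 3: row=6, L[6]='j', prepend. Next row=LF[6]=3
  step 4: row=3, L[3]='j', prepend. Next row=LF[3]=2
  step 5: row=2, L[2]='j', prepend. Next row=LF[2]=1
  step 6: row=1, L[1]='k', prepend. Next row=LF[1]=7
  step 7: row=7, L[7]='j', prepend. Next row=LF[7]=4
  step 8: row=4, L[4]='l', prepend. Next row=LF[4]=8
  step 9: row=8, L[8]='j', prepend. Next row=LF[8]=5
Reversed output: jljkjjjk$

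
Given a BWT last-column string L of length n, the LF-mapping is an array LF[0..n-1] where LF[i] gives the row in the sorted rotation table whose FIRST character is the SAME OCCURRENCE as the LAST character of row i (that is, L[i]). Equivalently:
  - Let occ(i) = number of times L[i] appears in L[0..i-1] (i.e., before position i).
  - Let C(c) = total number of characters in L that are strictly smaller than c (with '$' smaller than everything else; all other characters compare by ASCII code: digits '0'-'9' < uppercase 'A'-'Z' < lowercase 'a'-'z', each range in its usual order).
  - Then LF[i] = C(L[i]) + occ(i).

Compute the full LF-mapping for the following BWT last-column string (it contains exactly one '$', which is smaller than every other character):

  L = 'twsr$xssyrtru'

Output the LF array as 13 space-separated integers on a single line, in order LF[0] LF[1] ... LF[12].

Answer: 7 10 4 1 0 11 5 6 12 2 8 3 9

Derivation:
Char counts: '$':1, 'r':3, 's':3, 't':2, 'u':1, 'w':1, 'x':1, 'y':1
C (first-col start): C('$')=0, C('r')=1, C('s')=4, C('t')=7, C('u')=9, C('w')=10, C('x')=11, C('y')=12
L[0]='t': occ=0, LF[0]=C('t')+0=7+0=7
L[1]='w': occ=0, LF[1]=C('w')+0=10+0=10
L[2]='s': occ=0, LF[2]=C('s')+0=4+0=4
L[3]='r': occ=0, LF[3]=C('r')+0=1+0=1
L[4]='$': occ=0, LF[4]=C('$')+0=0+0=0
L[5]='x': occ=0, LF[5]=C('x')+0=11+0=11
L[6]='s': occ=1, LF[6]=C('s')+1=4+1=5
L[7]='s': occ=2, LF[7]=C('s')+2=4+2=6
L[8]='y': occ=0, LF[8]=C('y')+0=12+0=12
L[9]='r': occ=1, LF[9]=C('r')+1=1+1=2
L[10]='t': occ=1, LF[10]=C('t')+1=7+1=8
L[11]='r': occ=2, LF[11]=C('r')+2=1+2=3
L[12]='u': occ=0, LF[12]=C('u')+0=9+0=9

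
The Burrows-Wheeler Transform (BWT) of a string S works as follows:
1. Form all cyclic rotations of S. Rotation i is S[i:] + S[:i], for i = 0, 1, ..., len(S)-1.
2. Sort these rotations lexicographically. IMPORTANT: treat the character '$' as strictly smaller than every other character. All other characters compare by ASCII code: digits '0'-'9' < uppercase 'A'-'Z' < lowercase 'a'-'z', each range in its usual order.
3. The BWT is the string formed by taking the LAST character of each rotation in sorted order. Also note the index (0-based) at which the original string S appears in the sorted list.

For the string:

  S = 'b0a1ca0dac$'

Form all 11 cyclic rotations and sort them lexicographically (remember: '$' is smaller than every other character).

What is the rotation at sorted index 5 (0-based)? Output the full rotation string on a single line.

Answer: a1ca0dac$b0

Derivation:
All 11 rotations (rotation i = S[i:]+S[:i]):
  rot[0] = b0a1ca0dac$
  rot[1] = 0a1ca0dac$b
  rot[2] = a1ca0dac$b0
  rot[3] = 1ca0dac$b0a
  rot[4] = ca0dac$b0a1
  rot[5] = a0dac$b0a1c
  rot[6] = 0dac$b0a1ca
  rot[7] = dac$b0a1ca0
  rot[8] = ac$b0a1ca0d
  rot[9] = c$b0a1ca0da
  rot[10] = $b0a1ca0dac
Sorted (with $ < everything):
  sorted[0] = $b0a1ca0dac
  sorted[1] = 0a1ca0dac$b
  sorted[2] = 0dac$b0a1ca
  sorted[3] = 1ca0dac$b0a
  sorted[4] = a0dac$b0a1c
  sorted[5] = a1ca0dac$b0
  sorted[6] = ac$b0a1ca0d
  sorted[7] = b0a1ca0dac$
  sorted[8] = c$b0a1ca0da
  sorted[9] = ca0dac$b0a1
  sorted[10] = dac$b0a1ca0
sorted[5] = a1ca0dac$b0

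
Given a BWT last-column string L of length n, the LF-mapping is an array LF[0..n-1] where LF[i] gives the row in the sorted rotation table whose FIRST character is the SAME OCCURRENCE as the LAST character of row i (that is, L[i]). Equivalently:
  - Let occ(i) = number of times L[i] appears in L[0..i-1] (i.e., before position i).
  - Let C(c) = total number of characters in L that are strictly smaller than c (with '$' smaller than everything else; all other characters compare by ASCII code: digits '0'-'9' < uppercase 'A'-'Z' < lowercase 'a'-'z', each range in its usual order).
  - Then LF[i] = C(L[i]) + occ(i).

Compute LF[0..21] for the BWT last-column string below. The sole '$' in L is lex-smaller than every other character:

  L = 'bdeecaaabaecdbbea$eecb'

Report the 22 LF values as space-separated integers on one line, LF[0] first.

Answer: 6 14 16 17 11 1 2 3 7 4 18 12 15 8 9 19 5 0 20 21 13 10

Derivation:
Char counts: '$':1, 'a':5, 'b':5, 'c':3, 'd':2, 'e':6
C (first-col start): C('$')=0, C('a')=1, C('b')=6, C('c')=11, C('d')=14, C('e')=16
L[0]='b': occ=0, LF[0]=C('b')+0=6+0=6
L[1]='d': occ=0, LF[1]=C('d')+0=14+0=14
L[2]='e': occ=0, LF[2]=C('e')+0=16+0=16
L[3]='e': occ=1, LF[3]=C('e')+1=16+1=17
L[4]='c': occ=0, LF[4]=C('c')+0=11+0=11
L[5]='a': occ=0, LF[5]=C('a')+0=1+0=1
L[6]='a': occ=1, LF[6]=C('a')+1=1+1=2
L[7]='a': occ=2, LF[7]=C('a')+2=1+2=3
L[8]='b': occ=1, LF[8]=C('b')+1=6+1=7
L[9]='a': occ=3, LF[9]=C('a')+3=1+3=4
L[10]='e': occ=2, LF[10]=C('e')+2=16+2=18
L[11]='c': occ=1, LF[11]=C('c')+1=11+1=12
L[12]='d': occ=1, LF[12]=C('d')+1=14+1=15
L[13]='b': occ=2, LF[13]=C('b')+2=6+2=8
L[14]='b': occ=3, LF[14]=C('b')+3=6+3=9
L[15]='e': occ=3, LF[15]=C('e')+3=16+3=19
L[16]='a': occ=4, LF[16]=C('a')+4=1+4=5
L[17]='$': occ=0, LF[17]=C('$')+0=0+0=0
L[18]='e': occ=4, LF[18]=C('e')+4=16+4=20
L[19]='e': occ=5, LF[19]=C('e')+5=16+5=21
L[20]='c': occ=2, LF[20]=C('c')+2=11+2=13
L[21]='b': occ=4, LF[21]=C('b')+4=6+4=10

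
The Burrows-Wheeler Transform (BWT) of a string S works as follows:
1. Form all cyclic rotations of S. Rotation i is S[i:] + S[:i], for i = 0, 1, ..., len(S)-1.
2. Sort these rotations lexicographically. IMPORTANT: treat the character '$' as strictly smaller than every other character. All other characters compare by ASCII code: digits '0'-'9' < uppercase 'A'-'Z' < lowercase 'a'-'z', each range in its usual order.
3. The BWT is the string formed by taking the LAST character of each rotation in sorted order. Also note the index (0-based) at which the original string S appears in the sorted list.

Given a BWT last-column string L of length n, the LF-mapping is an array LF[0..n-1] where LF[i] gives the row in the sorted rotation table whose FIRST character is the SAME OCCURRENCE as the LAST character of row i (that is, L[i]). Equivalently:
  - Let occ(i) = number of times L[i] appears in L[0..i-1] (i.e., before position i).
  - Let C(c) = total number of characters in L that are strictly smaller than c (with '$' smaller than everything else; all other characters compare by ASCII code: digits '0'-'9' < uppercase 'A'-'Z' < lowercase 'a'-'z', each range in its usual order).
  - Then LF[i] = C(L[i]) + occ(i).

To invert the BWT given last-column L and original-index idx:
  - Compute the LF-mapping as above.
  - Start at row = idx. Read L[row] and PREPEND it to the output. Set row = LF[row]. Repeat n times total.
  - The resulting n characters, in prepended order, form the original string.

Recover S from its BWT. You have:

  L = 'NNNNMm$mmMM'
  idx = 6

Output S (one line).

Answer: NMmNMmmNMN$

Derivation:
LF mapping: 4 5 6 7 1 8 0 9 10 2 3
Walk LF starting at row 6, prepending L[row]:
  step 1: row=6, L[6]='$', prepend. Next row=LF[6]=0
  step 2: row=0, L[0]='N', prepend. Next row=LF[0]=4
  step 3: row=4, L[4]='M', prepend. Next row=LF[4]=1
  step 4: row=1, L[1]='N', prepend. Next row=LF[1]=5
  step 5: row=5, L[5]='m', prepend. Next row=LF[5]=8
  step 6: row=8, L[8]='m', prepend. Next row=LF[8]=10
  step 7: row=10, L[10]='M', prepend. Next row=LF[10]=3
  step 8: row=3, L[3]='N', prepend. Next row=LF[3]=7
  step 9: row=7, L[7]='m', prepend. Next row=LF[7]=9
  step 10: row=9, L[9]='M', prepend. Next row=LF[9]=2
  step 11: row=2, L[2]='N', prepend. Next row=LF[2]=6
Reversed output: NMmNMmmNMN$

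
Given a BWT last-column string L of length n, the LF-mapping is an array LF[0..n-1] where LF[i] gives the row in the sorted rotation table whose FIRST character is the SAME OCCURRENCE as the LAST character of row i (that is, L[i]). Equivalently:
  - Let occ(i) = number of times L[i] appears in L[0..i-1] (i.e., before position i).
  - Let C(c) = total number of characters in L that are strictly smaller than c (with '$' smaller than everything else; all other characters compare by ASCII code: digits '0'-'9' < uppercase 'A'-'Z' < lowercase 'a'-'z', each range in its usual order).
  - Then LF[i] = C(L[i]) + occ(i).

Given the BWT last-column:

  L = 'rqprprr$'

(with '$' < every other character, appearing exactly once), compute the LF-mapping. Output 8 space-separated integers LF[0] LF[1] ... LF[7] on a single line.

Answer: 4 3 1 5 2 6 7 0

Derivation:
Char counts: '$':1, 'p':2, 'q':1, 'r':4
C (first-col start): C('$')=0, C('p')=1, C('q')=3, C('r')=4
L[0]='r': occ=0, LF[0]=C('r')+0=4+0=4
L[1]='q': occ=0, LF[1]=C('q')+0=3+0=3
L[2]='p': occ=0, LF[2]=C('p')+0=1+0=1
L[3]='r': occ=1, LF[3]=C('r')+1=4+1=5
L[4]='p': occ=1, LF[4]=C('p')+1=1+1=2
L[5]='r': occ=2, LF[5]=C('r')+2=4+2=6
L[6]='r': occ=3, LF[6]=C('r')+3=4+3=7
L[7]='$': occ=0, LF[7]=C('$')+0=0+0=0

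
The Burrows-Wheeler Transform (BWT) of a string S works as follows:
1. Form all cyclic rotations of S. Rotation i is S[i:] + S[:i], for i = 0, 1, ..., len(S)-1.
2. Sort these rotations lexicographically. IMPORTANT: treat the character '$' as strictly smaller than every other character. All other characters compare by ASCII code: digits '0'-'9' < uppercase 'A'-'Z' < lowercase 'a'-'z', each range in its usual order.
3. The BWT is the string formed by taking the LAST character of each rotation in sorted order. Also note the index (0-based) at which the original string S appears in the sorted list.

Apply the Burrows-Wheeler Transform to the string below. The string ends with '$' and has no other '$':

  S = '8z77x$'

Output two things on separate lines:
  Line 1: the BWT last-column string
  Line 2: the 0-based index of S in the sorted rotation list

All 6 rotations (rotation i = S[i:]+S[:i]):
  rot[0] = 8z77x$
  rot[1] = z77x$8
  rot[2] = 77x$8z
  rot[3] = 7x$8z7
  rot[4] = x$8z77
  rot[5] = $8z77x
Sorted (with $ < everything):
  sorted[0] = $8z77x  (last char: 'x')
  sorted[1] = 77x$8z  (last char: 'z')
  sorted[2] = 7x$8z7  (last char: '7')
  sorted[3] = 8z77x$  (last char: '$')
  sorted[4] = x$8z77  (last char: '7')
  sorted[5] = z77x$8  (last char: '8')
Last column: xz7$78
Original string S is at sorted index 3

Answer: xz7$78
3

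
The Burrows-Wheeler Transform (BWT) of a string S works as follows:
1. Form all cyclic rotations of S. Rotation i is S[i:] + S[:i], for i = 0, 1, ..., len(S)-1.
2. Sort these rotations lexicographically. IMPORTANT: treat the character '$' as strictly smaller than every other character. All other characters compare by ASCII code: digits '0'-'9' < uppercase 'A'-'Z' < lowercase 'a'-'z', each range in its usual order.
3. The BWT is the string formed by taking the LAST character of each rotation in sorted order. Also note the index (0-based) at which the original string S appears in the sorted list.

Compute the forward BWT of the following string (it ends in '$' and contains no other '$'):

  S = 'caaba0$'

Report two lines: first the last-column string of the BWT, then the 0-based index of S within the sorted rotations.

All 7 rotations (rotation i = S[i:]+S[:i]):
  rot[0] = caaba0$
  rot[1] = aaba0$c
  rot[2] = aba0$ca
  rot[3] = ba0$caa
  rot[4] = a0$caab
  rot[5] = 0$caaba
  rot[6] = $caaba0
Sorted (with $ < everything):
  sorted[0] = $caaba0  (last char: '0')
  sorted[1] = 0$caaba  (last char: 'a')
  sorted[2] = a0$caab  (last char: 'b')
  sorted[3] = aaba0$c  (last char: 'c')
  sorted[4] = aba0$ca  (last char: 'a')
  sorted[5] = ba0$caa  (last char: 'a')
  sorted[6] = caaba0$  (last char: '$')
Last column: 0abcaa$
Original string S is at sorted index 6

Answer: 0abcaa$
6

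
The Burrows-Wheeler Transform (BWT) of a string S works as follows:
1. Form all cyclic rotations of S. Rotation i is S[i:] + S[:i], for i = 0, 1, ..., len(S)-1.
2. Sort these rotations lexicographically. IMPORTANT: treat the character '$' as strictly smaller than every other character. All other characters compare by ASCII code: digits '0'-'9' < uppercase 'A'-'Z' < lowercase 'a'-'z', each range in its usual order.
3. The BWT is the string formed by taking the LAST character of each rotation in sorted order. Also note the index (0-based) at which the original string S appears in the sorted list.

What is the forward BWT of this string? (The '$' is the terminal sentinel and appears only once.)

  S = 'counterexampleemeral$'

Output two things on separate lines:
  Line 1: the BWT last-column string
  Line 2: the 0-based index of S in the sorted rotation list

Answer: lrx$lemtrapeaucmeenoe
3

Derivation:
All 21 rotations (rotation i = S[i:]+S[:i]):
  rot[0] = counterexampleemeral$
  rot[1] = ounterexampleemeral$c
  rot[2] = unterexampleemeral$co
  rot[3] = nterexampleemeral$cou
  rot[4] = terexampleemeral$coun
  rot[5] = erexampleemeral$count
  rot[6] = rexampleemeral$counte
  rot[7] = exampleemeral$counter
  rot[8] = xampleemeral$countere
  rot[9] = ampleemeral$counterex
  rot[10] = mpleemeral$counterexa
  rot[11] = pleemeral$counterexam
  rot[12] = leemeral$counterexamp
  rot[13] = eemeral$counterexampl
  rot[14] = emeral$counterexample
  rot[15] = meral$counterexamplee
  rot[16] = eral$counterexampleem
  rot[17] = ral$counterexampleeme
  rot[18] = al$counterexampleemer
  rot[19] = l$counterexampleemera
  rot[20] = $counterexampleemeral
Sorted (with $ < everything):
  sorted[0] = $counterexampleemeral  (last char: 'l')
  sorted[1] = al$counterexampleemer  (last char: 'r')
  sorted[2] = ampleemeral$counterex  (last char: 'x')
  sorted[3] = counterexampleemeral$  (last char: '$')
  sorted[4] = eemeral$counterexampl  (last char: 'l')
  sorted[5] = emeral$counterexample  (last char: 'e')
  sorted[6] = eral$counterexampleem  (last char: 'm')
  sorted[7] = erexampleemeral$count  (last char: 't')
  sorted[8] = exampleemeral$counter  (last char: 'r')
  sorted[9] = l$counterexampleemera  (last char: 'a')
  sorted[10] = leemeral$counterexamp  (last char: 'p')
  sorted[11] = meral$counterexamplee  (last char: 'e')
  sorted[12] = mpleemeral$counterexa  (last char: 'a')
  sorted[13] = nterexampleemeral$cou  (last char: 'u')
  sorted[14] = ounterexampleemeral$c  (last char: 'c')
  sorted[15] = pleemeral$counterexam  (last char: 'm')
  sorted[16] = ral$counterexampleeme  (last char: 'e')
  sorted[17] = rexampleemeral$counte  (last char: 'e')
  sorted[18] = terexampleemeral$coun  (last char: 'n')
  sorted[19] = unterexampleemeral$co  (last char: 'o')
  sorted[20] = xampleemeral$countere  (last char: 'e')
Last column: lrx$lemtrapeaucmeenoe
Original string S is at sorted index 3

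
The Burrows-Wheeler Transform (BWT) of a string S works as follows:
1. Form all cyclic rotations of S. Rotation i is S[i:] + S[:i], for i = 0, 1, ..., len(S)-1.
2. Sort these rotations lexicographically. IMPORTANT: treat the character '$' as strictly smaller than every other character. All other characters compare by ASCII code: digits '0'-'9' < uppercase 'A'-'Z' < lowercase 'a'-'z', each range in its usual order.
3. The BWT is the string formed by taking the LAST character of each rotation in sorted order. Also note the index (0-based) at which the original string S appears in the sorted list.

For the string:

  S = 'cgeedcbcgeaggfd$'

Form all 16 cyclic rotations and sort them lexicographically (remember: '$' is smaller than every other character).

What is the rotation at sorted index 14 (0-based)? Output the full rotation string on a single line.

Answer: gfd$cgeedcbcgeag

Derivation:
All 16 rotations (rotation i = S[i:]+S[:i]):
  rot[0] = cgeedcbcgeaggfd$
  rot[1] = geedcbcgeaggfd$c
  rot[2] = eedcbcgeaggfd$cg
  rot[3] = edcbcgeaggfd$cge
  rot[4] = dcbcgeaggfd$cgee
  rot[5] = cbcgeaggfd$cgeed
  rot[6] = bcgeaggfd$cgeedc
  rot[7] = cgeaggfd$cgeedcb
  rot[8] = geaggfd$cgeedcbc
  rot[9] = eaggfd$cgeedcbcg
  rot[10] = aggfd$cgeedcbcge
  rot[11] = ggfd$cgeedcbcgea
  rot[12] = gfd$cgeedcbcgeag
  rot[13] = fd$cgeedcbcgeagg
  rot[14] = d$cgeedcbcgeaggf
  rot[15] = $cgeedcbcgeaggfd
Sorted (with $ < everything):
  sorted[0] = $cgeedcbcgeaggfd
  sorted[1] = aggfd$cgeedcbcge
  sorted[2] = bcgeaggfd$cgeedc
  sorted[3] = cbcgeaggfd$cgeed
  sorted[4] = cgeaggfd$cgeedcb
  sorted[5] = cgeedcbcgeaggfd$
  sorted[6] = d$cgeedcbcgeaggf
  sorted[7] = dcbcgeaggfd$cgee
  sorted[8] = eaggfd$cgeedcbcg
  sorted[9] = edcbcgeaggfd$cge
  sorted[10] = eedcbcgeaggfd$cg
  sorted[11] = fd$cgeedcbcgeagg
  sorted[12] = geaggfd$cgeedcbc
  sorted[13] = geedcbcgeaggfd$c
  sorted[14] = gfd$cgeedcbcgeag
  sorted[15] = ggfd$cgeedcbcgea
sorted[14] = gfd$cgeedcbcgeag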